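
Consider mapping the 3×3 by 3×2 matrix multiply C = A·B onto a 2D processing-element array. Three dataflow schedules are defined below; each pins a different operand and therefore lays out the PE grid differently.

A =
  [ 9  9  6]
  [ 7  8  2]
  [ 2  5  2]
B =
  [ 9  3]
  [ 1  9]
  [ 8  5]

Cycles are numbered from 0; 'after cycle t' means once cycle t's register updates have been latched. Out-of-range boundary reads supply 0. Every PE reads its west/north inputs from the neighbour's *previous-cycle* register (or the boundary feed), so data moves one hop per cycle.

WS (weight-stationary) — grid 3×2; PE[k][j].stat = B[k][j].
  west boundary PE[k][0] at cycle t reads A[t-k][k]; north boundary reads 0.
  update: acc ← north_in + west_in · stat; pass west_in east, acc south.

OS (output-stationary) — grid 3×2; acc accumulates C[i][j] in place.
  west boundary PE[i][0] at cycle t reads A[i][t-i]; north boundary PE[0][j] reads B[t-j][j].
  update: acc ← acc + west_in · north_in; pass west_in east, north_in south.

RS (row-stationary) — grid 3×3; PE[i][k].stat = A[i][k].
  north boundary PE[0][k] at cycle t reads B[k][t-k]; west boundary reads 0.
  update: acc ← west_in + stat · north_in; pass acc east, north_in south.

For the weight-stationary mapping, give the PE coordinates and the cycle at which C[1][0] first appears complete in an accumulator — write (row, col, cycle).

(row, col, cycle) = (2, 0, 3)

WS: C[1][0] accumulates in PE[2][0]:
  c0 r2c0: 0 / 0 / 0
  c1 r2c0: 0 / 0 / 0
  c2 r2c0: 138 / 6 / 138
  c3 r2c0: 87 / 2 / 87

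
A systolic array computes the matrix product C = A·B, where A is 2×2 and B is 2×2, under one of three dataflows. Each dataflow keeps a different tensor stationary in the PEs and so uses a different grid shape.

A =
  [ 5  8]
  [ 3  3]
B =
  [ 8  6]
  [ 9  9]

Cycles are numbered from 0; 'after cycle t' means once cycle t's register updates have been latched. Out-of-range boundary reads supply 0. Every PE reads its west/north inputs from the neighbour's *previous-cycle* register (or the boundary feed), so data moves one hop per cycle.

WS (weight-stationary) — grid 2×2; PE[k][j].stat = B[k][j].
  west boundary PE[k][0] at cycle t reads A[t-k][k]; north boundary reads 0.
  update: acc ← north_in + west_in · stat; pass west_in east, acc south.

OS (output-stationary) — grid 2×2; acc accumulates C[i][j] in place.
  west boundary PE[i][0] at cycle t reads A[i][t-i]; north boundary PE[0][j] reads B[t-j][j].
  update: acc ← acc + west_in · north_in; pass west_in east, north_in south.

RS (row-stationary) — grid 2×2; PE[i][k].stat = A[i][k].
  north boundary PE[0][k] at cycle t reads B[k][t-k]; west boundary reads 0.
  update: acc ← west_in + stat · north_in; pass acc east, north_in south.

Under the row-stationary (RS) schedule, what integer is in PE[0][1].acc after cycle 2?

RS on a 2×2 grid — tracing PE[0][1] and its feeders:
  t=0 PE[0][0]: acc=40 h=40 v=8
  t=0 PE[0][1]: acc=0 h=0 v=0
  t=1 PE[0][0]: acc=30 h=30 v=6
  t=1 PE[0][1]: acc=112 h=112 v=9
  t=2 PE[0][0]: acc=0 h=0 v=0
  t=2 PE[0][1]: acc=102 h=102 v=9

PE[0][1].acc = 102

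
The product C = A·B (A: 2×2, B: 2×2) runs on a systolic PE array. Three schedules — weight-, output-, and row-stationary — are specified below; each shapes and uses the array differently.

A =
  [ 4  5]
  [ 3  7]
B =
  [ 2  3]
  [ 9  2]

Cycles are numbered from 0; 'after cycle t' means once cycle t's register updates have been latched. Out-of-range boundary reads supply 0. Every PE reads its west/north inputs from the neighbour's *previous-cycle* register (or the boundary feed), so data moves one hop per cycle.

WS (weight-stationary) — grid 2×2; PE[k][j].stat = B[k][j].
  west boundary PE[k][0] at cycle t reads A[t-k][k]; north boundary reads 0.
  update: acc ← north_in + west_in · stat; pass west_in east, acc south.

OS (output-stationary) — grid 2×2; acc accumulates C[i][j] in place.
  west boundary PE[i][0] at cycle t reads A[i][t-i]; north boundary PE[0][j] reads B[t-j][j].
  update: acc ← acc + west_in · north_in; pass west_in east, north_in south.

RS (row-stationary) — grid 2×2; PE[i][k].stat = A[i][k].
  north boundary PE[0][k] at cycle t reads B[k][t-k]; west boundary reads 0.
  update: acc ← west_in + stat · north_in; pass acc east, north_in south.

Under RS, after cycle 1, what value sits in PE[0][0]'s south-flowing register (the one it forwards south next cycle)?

RS on a 2×2 grid — tracing PE[0][0] and its feeders:
  [0] (0,0) acc=8 (h:8 v:2)
  [1] (0,0) acc=12 (h:12 v:3)

register = 3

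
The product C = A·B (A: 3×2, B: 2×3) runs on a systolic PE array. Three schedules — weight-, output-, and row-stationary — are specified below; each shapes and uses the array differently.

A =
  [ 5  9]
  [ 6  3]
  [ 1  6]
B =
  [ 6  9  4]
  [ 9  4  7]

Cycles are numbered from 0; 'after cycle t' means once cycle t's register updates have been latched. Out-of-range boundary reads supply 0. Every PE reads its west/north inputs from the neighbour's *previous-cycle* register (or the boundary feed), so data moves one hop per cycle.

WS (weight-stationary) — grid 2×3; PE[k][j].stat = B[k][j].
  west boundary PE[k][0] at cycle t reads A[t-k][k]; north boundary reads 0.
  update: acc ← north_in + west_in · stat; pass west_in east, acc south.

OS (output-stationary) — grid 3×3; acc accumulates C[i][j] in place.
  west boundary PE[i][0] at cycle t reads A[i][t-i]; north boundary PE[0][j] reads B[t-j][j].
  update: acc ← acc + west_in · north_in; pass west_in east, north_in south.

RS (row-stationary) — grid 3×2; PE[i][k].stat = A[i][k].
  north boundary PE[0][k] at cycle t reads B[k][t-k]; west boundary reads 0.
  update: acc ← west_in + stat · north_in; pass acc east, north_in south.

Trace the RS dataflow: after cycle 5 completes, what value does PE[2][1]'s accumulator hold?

PE[2][1].acc = 46

RS 3×2: PE[2][1] cycle-by-cycle (with neighbour feeds):
  cycle 0: PE[1][1] → acc 0, east 0, south 0
  cycle 0: PE[2][0] → acc 0, east 0, south 0
  cycle 0: PE[2][1] → acc 0, east 0, south 0
  cycle 1: PE[1][1] → acc 0, east 0, south 0
  cycle 1: PE[2][0] → acc 0, east 0, south 0
  cycle 1: PE[2][1] → acc 0, east 0, south 0
  cycle 2: PE[1][1] → acc 63, east 63, south 9
  cycle 2: PE[2][0] → acc 6, east 6, south 6
  cycle 2: PE[2][1] → acc 0, east 0, south 0
  cycle 3: PE[1][1] → acc 66, east 66, south 4
  cycle 3: PE[2][0] → acc 9, east 9, south 9
  cycle 3: PE[2][1] → acc 60, east 60, south 9
  cycle 4: PE[1][1] → acc 45, east 45, south 7
  cycle 4: PE[2][0] → acc 4, east 4, south 4
  cycle 4: PE[2][1] → acc 33, east 33, south 4
  cycle 5: PE[1][1] → acc 0, east 0, south 0
  cycle 5: PE[2][0] → acc 0, east 0, south 0
  cycle 5: PE[2][1] → acc 46, east 46, south 7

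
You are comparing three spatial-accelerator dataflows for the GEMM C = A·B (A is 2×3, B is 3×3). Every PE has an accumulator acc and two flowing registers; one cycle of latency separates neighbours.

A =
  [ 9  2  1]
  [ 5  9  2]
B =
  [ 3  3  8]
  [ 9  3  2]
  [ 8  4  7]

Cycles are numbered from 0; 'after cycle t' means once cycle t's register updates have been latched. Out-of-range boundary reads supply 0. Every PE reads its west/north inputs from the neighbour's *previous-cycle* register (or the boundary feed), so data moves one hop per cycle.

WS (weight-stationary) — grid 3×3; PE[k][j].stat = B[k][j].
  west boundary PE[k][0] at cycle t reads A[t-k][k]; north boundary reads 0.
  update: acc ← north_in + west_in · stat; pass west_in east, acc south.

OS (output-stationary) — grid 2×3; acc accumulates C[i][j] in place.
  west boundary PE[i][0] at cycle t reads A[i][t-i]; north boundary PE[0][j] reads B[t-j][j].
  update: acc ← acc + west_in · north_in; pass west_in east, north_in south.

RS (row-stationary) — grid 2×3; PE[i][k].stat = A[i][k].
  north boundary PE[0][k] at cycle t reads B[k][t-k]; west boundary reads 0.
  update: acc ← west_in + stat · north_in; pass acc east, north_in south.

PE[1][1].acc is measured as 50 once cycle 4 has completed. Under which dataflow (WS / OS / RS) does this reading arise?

WS (3×3 grid), PE[1][1]:
  c0 r1c1: 0 / 0 / 0
  c1 r1c1: 0 / 0 / 0
  c2 r1c1: 33 / 2 / 33
  c3 r1c1: 42 / 9 / 42
  c4 r1c1: 0 / 0 / 0
OS (2×3 grid), PE[1][1]:
  c0 r1c1: 0 / 0 / 0
  c1 r1c1: 0 / 0 / 0
  c2 r1c1: 15 / 5 / 3
  c3 r1c1: 42 / 9 / 3
  c4 r1c1: 50 / 2 / 4
RS (2×3 grid), PE[1][1]:
  c0 r1c1: 0 / 0 / 0
  c1 r1c1: 0 / 0 / 0
  c2 r1c1: 96 / 96 / 9
  c3 r1c1: 42 / 42 / 3
  c4 r1c1: 58 / 58 / 2

dataflow = OS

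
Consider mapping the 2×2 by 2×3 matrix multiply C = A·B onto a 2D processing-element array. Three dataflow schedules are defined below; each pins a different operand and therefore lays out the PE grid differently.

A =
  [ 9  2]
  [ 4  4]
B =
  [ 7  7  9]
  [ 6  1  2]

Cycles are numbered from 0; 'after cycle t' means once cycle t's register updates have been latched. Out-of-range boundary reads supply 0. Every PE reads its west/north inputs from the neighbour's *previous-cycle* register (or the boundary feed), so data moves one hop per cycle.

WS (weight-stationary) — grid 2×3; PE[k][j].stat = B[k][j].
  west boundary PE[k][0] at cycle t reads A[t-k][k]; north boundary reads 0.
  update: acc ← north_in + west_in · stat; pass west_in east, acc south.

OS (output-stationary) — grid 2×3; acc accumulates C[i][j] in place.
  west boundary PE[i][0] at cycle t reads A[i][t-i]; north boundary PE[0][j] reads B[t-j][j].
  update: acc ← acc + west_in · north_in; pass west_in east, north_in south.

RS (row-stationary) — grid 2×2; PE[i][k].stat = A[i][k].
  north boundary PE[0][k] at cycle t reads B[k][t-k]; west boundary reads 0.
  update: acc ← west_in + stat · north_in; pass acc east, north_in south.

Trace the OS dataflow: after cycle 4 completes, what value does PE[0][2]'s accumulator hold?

PE[0][2].acc = 85

Tracing OS — 2×3 array, target PE[0][2]:
  t=0 PE[0][1]: acc=0 h=0 v=0
  t=0 PE[0][2]: acc=0 h=0 v=0
  t=1 PE[0][1]: acc=63 h=9 v=7
  t=1 PE[0][2]: acc=0 h=0 v=0
  t=2 PE[0][1]: acc=65 h=2 v=1
  t=2 PE[0][2]: acc=81 h=9 v=9
  t=3 PE[0][1]: acc=65 h=0 v=0
  t=3 PE[0][2]: acc=85 h=2 v=2
  t=4 PE[0][1]: acc=65 h=0 v=0
  t=4 PE[0][2]: acc=85 h=0 v=0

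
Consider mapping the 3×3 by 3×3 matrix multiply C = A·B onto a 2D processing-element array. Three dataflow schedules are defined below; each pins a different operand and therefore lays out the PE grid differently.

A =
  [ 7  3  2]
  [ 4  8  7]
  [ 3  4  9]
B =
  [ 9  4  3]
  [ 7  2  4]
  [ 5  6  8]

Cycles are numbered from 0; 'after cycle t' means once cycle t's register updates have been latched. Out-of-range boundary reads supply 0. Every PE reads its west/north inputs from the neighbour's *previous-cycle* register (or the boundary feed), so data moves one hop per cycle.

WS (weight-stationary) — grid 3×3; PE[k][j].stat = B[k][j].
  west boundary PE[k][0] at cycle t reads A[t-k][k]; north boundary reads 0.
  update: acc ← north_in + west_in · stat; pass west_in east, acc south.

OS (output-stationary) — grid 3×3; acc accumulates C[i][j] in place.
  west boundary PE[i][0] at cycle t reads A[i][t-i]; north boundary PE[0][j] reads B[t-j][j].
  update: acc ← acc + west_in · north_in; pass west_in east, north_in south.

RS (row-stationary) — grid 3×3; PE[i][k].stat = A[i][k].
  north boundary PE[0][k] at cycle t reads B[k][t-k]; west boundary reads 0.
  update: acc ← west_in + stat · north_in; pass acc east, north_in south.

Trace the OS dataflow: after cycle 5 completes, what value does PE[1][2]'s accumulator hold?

PE[1][2].acc = 100

OS (3×3). Following PE[1][2] plus its west/north inputs:
  t=0 PE[0][2]: acc=0 h=0 v=0
  t=0 PE[1][1]: acc=0 h=0 v=0
  t=0 PE[1][2]: acc=0 h=0 v=0
  t=1 PE[0][2]: acc=0 h=0 v=0
  t=1 PE[1][1]: acc=0 h=0 v=0
  t=1 PE[1][2]: acc=0 h=0 v=0
  t=2 PE[0][2]: acc=21 h=7 v=3
  t=2 PE[1][1]: acc=16 h=4 v=4
  t=2 PE[1][2]: acc=0 h=0 v=0
  t=3 PE[0][2]: acc=33 h=3 v=4
  t=3 PE[1][1]: acc=32 h=8 v=2
  t=3 PE[1][2]: acc=12 h=4 v=3
  t=4 PE[0][2]: acc=49 h=2 v=8
  t=4 PE[1][1]: acc=74 h=7 v=6
  t=4 PE[1][2]: acc=44 h=8 v=4
  t=5 PE[0][2]: acc=49 h=0 v=0
  t=5 PE[1][1]: acc=74 h=0 v=0
  t=5 PE[1][2]: acc=100 h=7 v=8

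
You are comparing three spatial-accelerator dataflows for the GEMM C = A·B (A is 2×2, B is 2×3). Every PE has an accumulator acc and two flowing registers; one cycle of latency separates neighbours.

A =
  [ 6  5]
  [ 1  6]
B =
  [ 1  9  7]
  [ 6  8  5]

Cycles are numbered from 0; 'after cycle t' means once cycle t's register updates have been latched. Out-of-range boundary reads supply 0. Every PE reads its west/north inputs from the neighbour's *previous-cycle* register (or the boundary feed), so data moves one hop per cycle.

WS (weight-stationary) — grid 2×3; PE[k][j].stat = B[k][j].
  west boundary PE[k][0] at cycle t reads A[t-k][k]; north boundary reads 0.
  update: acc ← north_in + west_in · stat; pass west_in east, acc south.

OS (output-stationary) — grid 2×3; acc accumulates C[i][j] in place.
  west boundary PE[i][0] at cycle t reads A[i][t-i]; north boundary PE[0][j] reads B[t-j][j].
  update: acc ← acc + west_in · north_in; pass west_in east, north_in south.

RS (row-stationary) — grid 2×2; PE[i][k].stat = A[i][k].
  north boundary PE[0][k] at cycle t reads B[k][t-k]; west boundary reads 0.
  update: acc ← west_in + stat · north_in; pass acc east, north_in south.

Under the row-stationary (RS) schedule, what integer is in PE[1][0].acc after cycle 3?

PE[1][0].acc = 7

RS on a 2×2 grid — tracing PE[1][0] and its feeders:
  0: (0,0).acc=6  regs=<6,1>
  0: (1,0).acc=0  regs=<0,0>
  1: (0,0).acc=54  regs=<54,9>
  1: (1,0).acc=1  regs=<1,1>
  2: (0,0).acc=42  regs=<42,7>
  2: (1,0).acc=9  regs=<9,9>
  3: (0,0).acc=0  regs=<0,0>
  3: (1,0).acc=7  regs=<7,7>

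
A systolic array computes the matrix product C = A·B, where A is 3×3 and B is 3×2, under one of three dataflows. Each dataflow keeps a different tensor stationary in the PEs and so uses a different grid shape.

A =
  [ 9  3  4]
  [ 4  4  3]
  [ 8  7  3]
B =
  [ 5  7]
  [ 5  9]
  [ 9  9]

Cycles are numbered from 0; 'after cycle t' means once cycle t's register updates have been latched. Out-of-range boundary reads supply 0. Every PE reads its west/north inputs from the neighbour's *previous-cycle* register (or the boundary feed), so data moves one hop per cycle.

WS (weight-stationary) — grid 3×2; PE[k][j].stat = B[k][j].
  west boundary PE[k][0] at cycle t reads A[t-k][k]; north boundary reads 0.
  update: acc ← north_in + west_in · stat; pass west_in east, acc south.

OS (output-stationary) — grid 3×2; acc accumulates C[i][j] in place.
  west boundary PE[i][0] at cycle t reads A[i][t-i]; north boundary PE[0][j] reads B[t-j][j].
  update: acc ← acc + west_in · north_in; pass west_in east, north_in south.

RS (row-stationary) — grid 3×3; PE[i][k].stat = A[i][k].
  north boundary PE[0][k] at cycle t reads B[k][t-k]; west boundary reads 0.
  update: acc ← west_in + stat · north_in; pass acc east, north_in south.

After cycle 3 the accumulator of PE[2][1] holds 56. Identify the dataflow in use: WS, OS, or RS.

WS (3×2 grid), PE[2][1]:
  t=0 PE[2][1]: acc=0 h=0 v=0
  t=1 PE[2][1]: acc=0 h=0 v=0
  t=2 PE[2][1]: acc=0 h=0 v=0
  t=3 PE[2][1]: acc=126 h=4 v=126
OS (3×2 grid), PE[2][1]:
  t=0 PE[2][1]: acc=0 h=0 v=0
  t=1 PE[2][1]: acc=0 h=0 v=0
  t=2 PE[2][1]: acc=0 h=0 v=0
  t=3 PE[2][1]: acc=56 h=8 v=7
RS (3×3 grid), PE[2][1]:
  t=0 PE[2][1]: acc=0 h=0 v=0
  t=1 PE[2][1]: acc=0 h=0 v=0
  t=2 PE[2][1]: acc=0 h=0 v=0
  t=3 PE[2][1]: acc=75 h=75 v=5

dataflow = OS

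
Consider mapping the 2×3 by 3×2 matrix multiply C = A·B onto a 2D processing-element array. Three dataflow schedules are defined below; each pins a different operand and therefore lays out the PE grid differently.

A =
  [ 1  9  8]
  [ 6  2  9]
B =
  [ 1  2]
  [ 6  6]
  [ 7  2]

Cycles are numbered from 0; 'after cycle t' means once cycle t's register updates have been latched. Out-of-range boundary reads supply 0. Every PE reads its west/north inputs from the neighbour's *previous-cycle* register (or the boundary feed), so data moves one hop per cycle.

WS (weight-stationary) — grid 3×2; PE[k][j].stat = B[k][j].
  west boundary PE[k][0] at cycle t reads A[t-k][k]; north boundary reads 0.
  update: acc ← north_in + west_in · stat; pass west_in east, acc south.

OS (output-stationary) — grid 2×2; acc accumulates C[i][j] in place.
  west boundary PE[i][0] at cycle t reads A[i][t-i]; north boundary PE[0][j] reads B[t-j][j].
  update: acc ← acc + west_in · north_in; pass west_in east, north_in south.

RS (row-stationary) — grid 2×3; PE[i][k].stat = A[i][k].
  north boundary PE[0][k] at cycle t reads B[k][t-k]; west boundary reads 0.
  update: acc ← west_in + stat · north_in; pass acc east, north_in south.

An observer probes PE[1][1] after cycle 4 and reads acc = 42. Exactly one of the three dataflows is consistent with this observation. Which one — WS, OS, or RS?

dataflow = OS

WS (3×2 grid), PE[1][1]:
  t=0 PE[1][1]: acc=0 h=0 v=0
  t=1 PE[1][1]: acc=0 h=0 v=0
  t=2 PE[1][1]: acc=56 h=9 v=56
  t=3 PE[1][1]: acc=24 h=2 v=24
  t=4 PE[1][1]: acc=0 h=0 v=0
OS (2×2 grid), PE[1][1]:
  t=0 PE[1][1]: acc=0 h=0 v=0
  t=1 PE[1][1]: acc=0 h=0 v=0
  t=2 PE[1][1]: acc=12 h=6 v=2
  t=3 PE[1][1]: acc=24 h=2 v=6
  t=4 PE[1][1]: acc=42 h=9 v=2
RS (2×3 grid), PE[1][1]:
  t=0 PE[1][1]: acc=0 h=0 v=0
  t=1 PE[1][1]: acc=0 h=0 v=0
  t=2 PE[1][1]: acc=18 h=18 v=6
  t=3 PE[1][1]: acc=24 h=24 v=6
  t=4 PE[1][1]: acc=0 h=0 v=0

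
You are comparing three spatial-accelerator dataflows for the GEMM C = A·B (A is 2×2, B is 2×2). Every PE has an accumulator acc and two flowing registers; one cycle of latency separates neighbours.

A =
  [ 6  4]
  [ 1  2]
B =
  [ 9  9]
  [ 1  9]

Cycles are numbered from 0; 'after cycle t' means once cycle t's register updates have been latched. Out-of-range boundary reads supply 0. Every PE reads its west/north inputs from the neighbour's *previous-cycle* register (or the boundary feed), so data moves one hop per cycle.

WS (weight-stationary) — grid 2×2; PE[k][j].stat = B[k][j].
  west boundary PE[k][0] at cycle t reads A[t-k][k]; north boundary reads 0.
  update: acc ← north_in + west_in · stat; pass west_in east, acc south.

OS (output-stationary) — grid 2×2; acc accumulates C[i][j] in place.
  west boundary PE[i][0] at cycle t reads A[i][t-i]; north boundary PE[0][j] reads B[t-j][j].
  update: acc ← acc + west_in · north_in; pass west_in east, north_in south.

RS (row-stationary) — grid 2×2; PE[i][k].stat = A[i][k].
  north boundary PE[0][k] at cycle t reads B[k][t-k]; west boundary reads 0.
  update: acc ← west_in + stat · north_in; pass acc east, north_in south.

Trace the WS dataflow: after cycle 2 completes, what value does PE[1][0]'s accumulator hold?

WS on a 2×2 grid — tracing PE[1][0] and its feeders:
  step 0 · PE0,0: acc=54; fwd→6 fwd↓54
  step 0 · PE1,0: acc=0; fwd→0 fwd↓0
  step 1 · PE0,0: acc=9; fwd→1 fwd↓9
  step 1 · PE1,0: acc=58; fwd→4 fwd↓58
  step 2 · PE0,0: acc=0; fwd→0 fwd↓0
  step 2 · PE1,0: acc=11; fwd→2 fwd↓11

PE[1][0].acc = 11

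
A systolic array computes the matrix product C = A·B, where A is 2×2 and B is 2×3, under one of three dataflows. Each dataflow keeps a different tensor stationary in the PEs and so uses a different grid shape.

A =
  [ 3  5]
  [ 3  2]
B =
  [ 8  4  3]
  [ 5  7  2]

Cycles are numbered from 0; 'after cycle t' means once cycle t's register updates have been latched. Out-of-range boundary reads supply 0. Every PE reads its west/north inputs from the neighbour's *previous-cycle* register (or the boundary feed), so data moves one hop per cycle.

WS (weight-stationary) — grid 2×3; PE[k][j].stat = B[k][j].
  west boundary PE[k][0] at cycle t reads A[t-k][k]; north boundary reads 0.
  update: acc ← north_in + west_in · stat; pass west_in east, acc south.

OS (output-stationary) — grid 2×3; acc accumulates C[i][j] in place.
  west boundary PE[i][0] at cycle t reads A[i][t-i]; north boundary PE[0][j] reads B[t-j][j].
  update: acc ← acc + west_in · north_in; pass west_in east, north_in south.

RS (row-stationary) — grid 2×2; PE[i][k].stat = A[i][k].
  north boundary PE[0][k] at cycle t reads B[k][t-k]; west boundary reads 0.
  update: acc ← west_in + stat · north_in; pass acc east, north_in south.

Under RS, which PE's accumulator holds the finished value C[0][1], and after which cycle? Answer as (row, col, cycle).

(row, col, cycle) = (0, 1, 2)

Under RS, C[0][1] lands at PE[0][1]:
  0: (0,1).acc=0  regs=<0,0>
  1: (0,1).acc=49  regs=<49,5>
  2: (0,1).acc=47  regs=<47,7>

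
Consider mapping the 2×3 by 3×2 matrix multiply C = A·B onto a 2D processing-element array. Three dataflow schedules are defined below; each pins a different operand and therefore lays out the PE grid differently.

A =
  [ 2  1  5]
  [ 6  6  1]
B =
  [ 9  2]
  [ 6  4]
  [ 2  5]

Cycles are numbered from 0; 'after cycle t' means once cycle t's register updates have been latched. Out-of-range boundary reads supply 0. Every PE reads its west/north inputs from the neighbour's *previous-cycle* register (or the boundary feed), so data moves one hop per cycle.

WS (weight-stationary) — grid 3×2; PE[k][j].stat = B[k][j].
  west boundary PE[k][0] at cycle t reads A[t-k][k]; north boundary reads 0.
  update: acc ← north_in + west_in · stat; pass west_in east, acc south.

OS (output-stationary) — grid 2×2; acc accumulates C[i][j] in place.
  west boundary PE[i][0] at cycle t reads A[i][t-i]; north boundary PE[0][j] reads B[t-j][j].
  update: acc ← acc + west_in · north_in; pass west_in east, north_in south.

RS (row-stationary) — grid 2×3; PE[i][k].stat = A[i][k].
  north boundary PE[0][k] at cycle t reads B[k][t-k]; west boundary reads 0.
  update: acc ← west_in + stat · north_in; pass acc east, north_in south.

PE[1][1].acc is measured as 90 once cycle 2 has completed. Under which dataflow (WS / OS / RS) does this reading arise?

dataflow = RS

Under WS (3×2), PE[1][1]:
  0: (1,1).acc=0  regs=<0,0>
  1: (1,1).acc=0  regs=<0,0>
  2: (1,1).acc=8  regs=<1,8>
Under OS (2×2), PE[1][1]:
  0: (1,1).acc=0  regs=<0,0>
  1: (1,1).acc=0  regs=<0,0>
  2: (1,1).acc=12  regs=<6,2>
Under RS (2×3), PE[1][1]:
  0: (1,1).acc=0  regs=<0,0>
  1: (1,1).acc=0  regs=<0,0>
  2: (1,1).acc=90  regs=<90,6>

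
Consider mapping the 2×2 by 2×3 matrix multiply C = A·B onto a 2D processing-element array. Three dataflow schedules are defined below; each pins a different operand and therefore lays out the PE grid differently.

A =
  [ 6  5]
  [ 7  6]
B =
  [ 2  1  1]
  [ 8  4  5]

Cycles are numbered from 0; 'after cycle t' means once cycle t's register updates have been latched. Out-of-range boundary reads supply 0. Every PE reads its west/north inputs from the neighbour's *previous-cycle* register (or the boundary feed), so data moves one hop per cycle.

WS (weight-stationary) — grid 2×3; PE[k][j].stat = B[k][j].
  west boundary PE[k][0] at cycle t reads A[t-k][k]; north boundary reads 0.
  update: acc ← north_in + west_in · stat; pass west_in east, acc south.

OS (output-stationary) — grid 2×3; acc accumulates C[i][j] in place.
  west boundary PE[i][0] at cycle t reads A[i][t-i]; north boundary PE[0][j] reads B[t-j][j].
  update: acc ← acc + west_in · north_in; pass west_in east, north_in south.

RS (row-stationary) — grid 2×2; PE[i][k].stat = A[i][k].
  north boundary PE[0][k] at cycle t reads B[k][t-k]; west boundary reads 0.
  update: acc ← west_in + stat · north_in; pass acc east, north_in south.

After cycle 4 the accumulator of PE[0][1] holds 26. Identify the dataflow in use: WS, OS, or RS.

Under WS (2×3), PE[0][1]:
  cycle 0: PE[0][1] → acc 0, east 0, south 0
  cycle 1: PE[0][1] → acc 6, east 6, south 6
  cycle 2: PE[0][1] → acc 7, east 7, south 7
  cycle 3: PE[0][1] → acc 0, east 0, south 0
  cycle 4: PE[0][1] → acc 0, east 0, south 0
Under OS (2×3), PE[0][1]:
  cycle 0: PE[0][1] → acc 0, east 0, south 0
  cycle 1: PE[0][1] → acc 6, east 6, south 1
  cycle 2: PE[0][1] → acc 26, east 5, south 4
  cycle 3: PE[0][1] → acc 26, east 0, south 0
  cycle 4: PE[0][1] → acc 26, east 0, south 0
Under RS (2×2), PE[0][1]:
  cycle 0: PE[0][1] → acc 0, east 0, south 0
  cycle 1: PE[0][1] → acc 52, east 52, south 8
  cycle 2: PE[0][1] → acc 26, east 26, south 4
  cycle 3: PE[0][1] → acc 31, east 31, south 5
  cycle 4: PE[0][1] → acc 0, east 0, south 0

dataflow = OS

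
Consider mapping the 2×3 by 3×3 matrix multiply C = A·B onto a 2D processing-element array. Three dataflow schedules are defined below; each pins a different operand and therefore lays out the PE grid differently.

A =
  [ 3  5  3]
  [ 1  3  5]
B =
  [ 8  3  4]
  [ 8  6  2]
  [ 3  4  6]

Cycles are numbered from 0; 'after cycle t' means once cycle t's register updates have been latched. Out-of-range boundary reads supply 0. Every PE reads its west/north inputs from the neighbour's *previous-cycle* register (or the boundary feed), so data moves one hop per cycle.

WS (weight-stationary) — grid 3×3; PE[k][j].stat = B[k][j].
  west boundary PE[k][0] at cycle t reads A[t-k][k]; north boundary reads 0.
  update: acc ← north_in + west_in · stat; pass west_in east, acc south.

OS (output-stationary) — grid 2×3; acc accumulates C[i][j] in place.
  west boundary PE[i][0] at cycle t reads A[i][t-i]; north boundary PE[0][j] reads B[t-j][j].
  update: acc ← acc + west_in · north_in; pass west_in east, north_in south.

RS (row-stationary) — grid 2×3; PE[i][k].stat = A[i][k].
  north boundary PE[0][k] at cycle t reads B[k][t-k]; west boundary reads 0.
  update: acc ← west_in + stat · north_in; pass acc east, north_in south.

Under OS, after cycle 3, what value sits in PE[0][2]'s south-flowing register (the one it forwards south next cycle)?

Tracing OS — 2×3 array, target PE[0][2]:
  after 0 — PE[0][1] acc=0, pass-E 0, pass-S 0
  after 0 — PE[0][2] acc=0, pass-E 0, pass-S 0
  after 1 — PE[0][1] acc=9, pass-E 3, pass-S 3
  after 1 — PE[0][2] acc=0, pass-E 0, pass-S 0
  after 2 — PE[0][1] acc=39, pass-E 5, pass-S 6
  after 2 — PE[0][2] acc=12, pass-E 3, pass-S 4
  after 3 — PE[0][1] acc=51, pass-E 3, pass-S 4
  after 3 — PE[0][2] acc=22, pass-E 5, pass-S 2

register = 2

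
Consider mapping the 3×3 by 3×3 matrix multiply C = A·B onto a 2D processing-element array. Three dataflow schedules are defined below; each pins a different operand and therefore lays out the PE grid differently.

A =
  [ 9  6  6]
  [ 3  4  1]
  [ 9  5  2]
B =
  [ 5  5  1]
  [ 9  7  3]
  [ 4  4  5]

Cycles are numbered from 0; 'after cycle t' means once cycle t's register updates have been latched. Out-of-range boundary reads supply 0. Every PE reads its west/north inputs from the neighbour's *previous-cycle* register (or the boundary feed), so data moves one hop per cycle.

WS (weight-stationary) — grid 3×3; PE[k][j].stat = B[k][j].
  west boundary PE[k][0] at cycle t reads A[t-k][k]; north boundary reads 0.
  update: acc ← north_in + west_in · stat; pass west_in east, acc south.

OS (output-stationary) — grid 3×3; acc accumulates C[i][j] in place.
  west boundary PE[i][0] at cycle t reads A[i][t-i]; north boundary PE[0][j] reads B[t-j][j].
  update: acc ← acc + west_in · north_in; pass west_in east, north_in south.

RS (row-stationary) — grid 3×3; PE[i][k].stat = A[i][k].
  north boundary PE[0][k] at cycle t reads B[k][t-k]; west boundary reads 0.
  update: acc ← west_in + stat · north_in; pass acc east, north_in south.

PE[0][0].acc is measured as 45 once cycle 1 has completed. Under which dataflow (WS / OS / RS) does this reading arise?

dataflow = RS

WS [3×3] PE[0][0] across cycles:
  0: (0,0).acc=45  regs=<9,45>
  1: (0,0).acc=15  regs=<3,15>
OS [3×3] PE[0][0] across cycles:
  0: (0,0).acc=45  regs=<9,5>
  1: (0,0).acc=99  regs=<6,9>
RS [3×3] PE[0][0] across cycles:
  0: (0,0).acc=45  regs=<45,5>
  1: (0,0).acc=45  regs=<45,5>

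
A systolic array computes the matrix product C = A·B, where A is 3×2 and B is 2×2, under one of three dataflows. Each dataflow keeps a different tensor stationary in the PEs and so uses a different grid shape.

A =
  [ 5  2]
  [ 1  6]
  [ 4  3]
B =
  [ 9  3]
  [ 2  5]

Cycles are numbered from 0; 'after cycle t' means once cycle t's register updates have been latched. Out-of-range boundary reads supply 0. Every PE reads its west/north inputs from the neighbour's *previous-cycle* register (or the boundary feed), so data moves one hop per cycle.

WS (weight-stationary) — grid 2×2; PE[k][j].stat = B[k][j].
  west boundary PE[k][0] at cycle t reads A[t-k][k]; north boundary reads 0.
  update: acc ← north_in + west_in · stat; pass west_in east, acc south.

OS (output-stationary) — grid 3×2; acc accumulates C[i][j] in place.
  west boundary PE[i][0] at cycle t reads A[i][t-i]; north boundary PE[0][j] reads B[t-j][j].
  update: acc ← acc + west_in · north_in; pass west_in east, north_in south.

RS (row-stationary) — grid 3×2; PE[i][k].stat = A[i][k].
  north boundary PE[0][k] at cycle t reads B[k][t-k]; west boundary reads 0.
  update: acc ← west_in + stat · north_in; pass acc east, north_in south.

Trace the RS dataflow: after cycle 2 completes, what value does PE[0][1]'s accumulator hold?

RS (3×2). Following PE[0][1] plus its west/north inputs:
  c0 r0c0: 45 / 45 / 9
  c0 r0c1: 0 / 0 / 0
  c1 r0c0: 15 / 15 / 3
  c1 r0c1: 49 / 49 / 2
  c2 r0c0: 0 / 0 / 0
  c2 r0c1: 25 / 25 / 5

PE[0][1].acc = 25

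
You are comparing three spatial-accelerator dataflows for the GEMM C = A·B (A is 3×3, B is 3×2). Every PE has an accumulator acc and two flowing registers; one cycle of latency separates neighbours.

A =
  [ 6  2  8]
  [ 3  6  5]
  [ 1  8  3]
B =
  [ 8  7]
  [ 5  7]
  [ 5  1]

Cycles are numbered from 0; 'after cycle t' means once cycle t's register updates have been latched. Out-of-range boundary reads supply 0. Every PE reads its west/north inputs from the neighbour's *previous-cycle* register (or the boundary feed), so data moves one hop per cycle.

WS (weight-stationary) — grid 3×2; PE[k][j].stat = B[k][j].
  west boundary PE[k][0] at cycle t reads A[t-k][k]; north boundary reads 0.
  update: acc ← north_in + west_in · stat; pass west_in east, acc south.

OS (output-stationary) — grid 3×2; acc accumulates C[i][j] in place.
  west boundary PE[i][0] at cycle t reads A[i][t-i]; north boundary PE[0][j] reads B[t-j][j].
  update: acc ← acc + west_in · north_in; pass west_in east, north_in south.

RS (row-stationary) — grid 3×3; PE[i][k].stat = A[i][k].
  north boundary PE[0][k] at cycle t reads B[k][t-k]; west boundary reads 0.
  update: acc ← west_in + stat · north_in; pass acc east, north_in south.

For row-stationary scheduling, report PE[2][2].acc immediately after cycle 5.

Tracing RS — 3×3 array, target PE[2][2]:
  0: (1,2).acc=0  regs=<0,0>
  0: (2,1).acc=0  regs=<0,0>
  0: (2,2).acc=0  regs=<0,0>
  1: (1,2).acc=0  regs=<0,0>
  1: (2,1).acc=0  regs=<0,0>
  1: (2,2).acc=0  regs=<0,0>
  2: (1,2).acc=0  regs=<0,0>
  2: (2,1).acc=0  regs=<0,0>
  2: (2,2).acc=0  regs=<0,0>
  3: (1,2).acc=79  regs=<79,5>
  3: (2,1).acc=48  regs=<48,5>
  3: (2,2).acc=0  regs=<0,0>
  4: (1,2).acc=68  regs=<68,1>
  4: (2,1).acc=63  regs=<63,7>
  4: (2,2).acc=63  regs=<63,5>
  5: (1,2).acc=0  regs=<0,0>
  5: (2,1).acc=0  regs=<0,0>
  5: (2,2).acc=66  regs=<66,1>

PE[2][2].acc = 66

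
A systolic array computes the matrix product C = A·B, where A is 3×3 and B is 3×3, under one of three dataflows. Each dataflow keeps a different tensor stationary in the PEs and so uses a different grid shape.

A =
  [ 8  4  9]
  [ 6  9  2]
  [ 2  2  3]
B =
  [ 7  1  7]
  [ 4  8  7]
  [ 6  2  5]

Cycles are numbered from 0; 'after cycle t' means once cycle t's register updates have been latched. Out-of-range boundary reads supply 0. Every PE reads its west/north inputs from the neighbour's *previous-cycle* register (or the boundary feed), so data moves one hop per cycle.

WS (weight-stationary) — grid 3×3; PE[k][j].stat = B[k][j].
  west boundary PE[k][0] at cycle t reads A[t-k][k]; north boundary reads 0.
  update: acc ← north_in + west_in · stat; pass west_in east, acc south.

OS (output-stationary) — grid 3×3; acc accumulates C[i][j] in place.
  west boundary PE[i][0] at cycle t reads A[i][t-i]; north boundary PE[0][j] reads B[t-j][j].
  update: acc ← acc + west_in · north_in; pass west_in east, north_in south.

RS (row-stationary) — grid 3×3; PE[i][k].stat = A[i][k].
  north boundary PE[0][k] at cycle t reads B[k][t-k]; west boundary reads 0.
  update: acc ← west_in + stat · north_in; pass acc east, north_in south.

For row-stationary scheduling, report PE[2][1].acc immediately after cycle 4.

Tracing RS — 3×3 array, target PE[2][1]:
  @0  [1,1]  acc 0  |  →0  ↓0
  @0  [2,0]  acc 0  |  →0  ↓0
  @0  [2,1]  acc 0  |  →0  ↓0
  @1  [1,1]  acc 0  |  →0  ↓0
  @1  [2,0]  acc 0  |  →0  ↓0
  @1  [2,1]  acc 0  |  →0  ↓0
  @2  [1,1]  acc 78  |  →78  ↓4
  @2  [2,0]  acc 14  |  →14  ↓7
  @2  [2,1]  acc 0  |  →0  ↓0
  @3  [1,1]  acc 78  |  →78  ↓8
  @3  [2,0]  acc 2  |  →2  ↓1
  @3  [2,1]  acc 22  |  →22  ↓4
  @4  [1,1]  acc 105  |  →105  ↓7
  @4  [2,0]  acc 14  |  →14  ↓7
  @4  [2,1]  acc 18  |  →18  ↓8

PE[2][1].acc = 18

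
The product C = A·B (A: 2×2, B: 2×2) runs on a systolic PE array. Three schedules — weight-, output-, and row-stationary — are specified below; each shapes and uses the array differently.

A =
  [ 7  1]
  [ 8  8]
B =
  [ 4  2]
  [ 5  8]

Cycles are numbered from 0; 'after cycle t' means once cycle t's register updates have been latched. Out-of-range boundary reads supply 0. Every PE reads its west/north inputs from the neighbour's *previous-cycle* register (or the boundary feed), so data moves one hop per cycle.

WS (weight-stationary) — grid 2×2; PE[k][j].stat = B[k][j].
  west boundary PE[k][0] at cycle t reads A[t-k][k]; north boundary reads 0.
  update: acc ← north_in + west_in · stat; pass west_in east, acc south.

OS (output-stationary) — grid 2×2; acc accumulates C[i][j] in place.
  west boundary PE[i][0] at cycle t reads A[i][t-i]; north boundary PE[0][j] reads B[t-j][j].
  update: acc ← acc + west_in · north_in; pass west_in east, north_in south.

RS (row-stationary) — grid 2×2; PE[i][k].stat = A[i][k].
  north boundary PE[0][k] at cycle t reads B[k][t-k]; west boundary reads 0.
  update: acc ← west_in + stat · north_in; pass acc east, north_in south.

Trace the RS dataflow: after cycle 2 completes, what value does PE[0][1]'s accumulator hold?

Tracing RS — 2×2 array, target PE[0][1]:
  t=0 PE[0][0]: acc=28 h=28 v=4
  t=0 PE[0][1]: acc=0 h=0 v=0
  t=1 PE[0][0]: acc=14 h=14 v=2
  t=1 PE[0][1]: acc=33 h=33 v=5
  t=2 PE[0][0]: acc=0 h=0 v=0
  t=2 PE[0][1]: acc=22 h=22 v=8

PE[0][1].acc = 22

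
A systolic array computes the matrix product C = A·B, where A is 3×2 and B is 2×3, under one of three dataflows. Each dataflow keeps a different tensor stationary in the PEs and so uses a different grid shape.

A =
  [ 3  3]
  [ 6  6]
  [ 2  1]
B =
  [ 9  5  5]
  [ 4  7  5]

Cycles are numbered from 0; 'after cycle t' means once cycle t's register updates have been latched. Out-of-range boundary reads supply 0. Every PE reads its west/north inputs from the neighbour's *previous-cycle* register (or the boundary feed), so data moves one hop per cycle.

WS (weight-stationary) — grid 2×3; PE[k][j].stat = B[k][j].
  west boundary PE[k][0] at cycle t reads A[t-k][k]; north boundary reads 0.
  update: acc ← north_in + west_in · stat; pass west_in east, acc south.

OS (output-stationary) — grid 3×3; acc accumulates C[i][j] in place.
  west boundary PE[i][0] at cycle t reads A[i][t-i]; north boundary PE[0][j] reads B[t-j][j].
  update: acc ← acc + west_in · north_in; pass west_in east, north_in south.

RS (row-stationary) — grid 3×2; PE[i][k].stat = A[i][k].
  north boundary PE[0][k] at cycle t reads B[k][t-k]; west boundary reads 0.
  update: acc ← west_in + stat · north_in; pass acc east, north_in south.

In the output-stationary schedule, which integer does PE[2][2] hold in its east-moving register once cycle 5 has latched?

register = 1

OS on a 3×3 grid — tracing PE[2][2] and its feeders:
  after 0 — PE[1][2] acc=0, pass-E 0, pass-S 0
  after 0 — PE[2][1] acc=0, pass-E 0, pass-S 0
  after 0 — PE[2][2] acc=0, pass-E 0, pass-S 0
  after 1 — PE[1][2] acc=0, pass-E 0, pass-S 0
  after 1 — PE[2][1] acc=0, pass-E 0, pass-S 0
  after 1 — PE[2][2] acc=0, pass-E 0, pass-S 0
  after 2 — PE[1][2] acc=0, pass-E 0, pass-S 0
  after 2 — PE[2][1] acc=0, pass-E 0, pass-S 0
  after 2 — PE[2][2] acc=0, pass-E 0, pass-S 0
  after 3 — PE[1][2] acc=30, pass-E 6, pass-S 5
  after 3 — PE[2][1] acc=10, pass-E 2, pass-S 5
  after 3 — PE[2][2] acc=0, pass-E 0, pass-S 0
  after 4 — PE[1][2] acc=60, pass-E 6, pass-S 5
  after 4 — PE[2][1] acc=17, pass-E 1, pass-S 7
  after 4 — PE[2][2] acc=10, pass-E 2, pass-S 5
  after 5 — PE[1][2] acc=60, pass-E 0, pass-S 0
  after 5 — PE[2][1] acc=17, pass-E 0, pass-S 0
  after 5 — PE[2][2] acc=15, pass-E 1, pass-S 5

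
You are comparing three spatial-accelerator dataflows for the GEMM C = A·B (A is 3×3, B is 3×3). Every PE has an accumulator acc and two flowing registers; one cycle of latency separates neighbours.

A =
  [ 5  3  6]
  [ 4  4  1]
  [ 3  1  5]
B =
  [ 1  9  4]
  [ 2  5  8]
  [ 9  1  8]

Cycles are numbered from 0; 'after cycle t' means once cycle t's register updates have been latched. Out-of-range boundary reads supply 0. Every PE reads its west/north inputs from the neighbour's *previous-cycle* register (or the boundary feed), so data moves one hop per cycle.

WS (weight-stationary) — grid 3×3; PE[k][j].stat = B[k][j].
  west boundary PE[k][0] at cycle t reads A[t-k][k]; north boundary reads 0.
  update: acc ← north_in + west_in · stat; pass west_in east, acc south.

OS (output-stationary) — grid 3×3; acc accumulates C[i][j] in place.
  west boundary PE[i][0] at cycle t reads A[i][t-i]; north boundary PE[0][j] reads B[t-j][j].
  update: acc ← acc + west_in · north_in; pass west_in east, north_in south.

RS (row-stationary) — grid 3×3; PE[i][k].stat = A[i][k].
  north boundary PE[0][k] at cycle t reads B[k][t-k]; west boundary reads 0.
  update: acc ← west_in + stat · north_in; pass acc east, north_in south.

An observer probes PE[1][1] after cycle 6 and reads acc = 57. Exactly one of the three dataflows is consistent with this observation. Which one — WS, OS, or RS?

dataflow = OS

WS [3×3] PE[1][1] across cycles:
  after 0 — PE[1][1] acc=0, pass-E 0, pass-S 0
  after 1 — PE[1][1] acc=0, pass-E 0, pass-S 0
  after 2 — PE[1][1] acc=60, pass-E 3, pass-S 60
  after 3 — PE[1][1] acc=56, pass-E 4, pass-S 56
  after 4 — PE[1][1] acc=32, pass-E 1, pass-S 32
  after 5 — PE[1][1] acc=0, pass-E 0, pass-S 0
  after 6 — PE[1][1] acc=0, pass-E 0, pass-S 0
OS [3×3] PE[1][1] across cycles:
  after 0 — PE[1][1] acc=0, pass-E 0, pass-S 0
  after 1 — PE[1][1] acc=0, pass-E 0, pass-S 0
  after 2 — PE[1][1] acc=36, pass-E 4, pass-S 9
  after 3 — PE[1][1] acc=56, pass-E 4, pass-S 5
  after 4 — PE[1][1] acc=57, pass-E 1, pass-S 1
  after 5 — PE[1][1] acc=57, pass-E 0, pass-S 0
  after 6 — PE[1][1] acc=57, pass-E 0, pass-S 0
RS [3×3] PE[1][1] across cycles:
  after 0 — PE[1][1] acc=0, pass-E 0, pass-S 0
  after 1 — PE[1][1] acc=0, pass-E 0, pass-S 0
  after 2 — PE[1][1] acc=12, pass-E 12, pass-S 2
  after 3 — PE[1][1] acc=56, pass-E 56, pass-S 5
  after 4 — PE[1][1] acc=48, pass-E 48, pass-S 8
  after 5 — PE[1][1] acc=0, pass-E 0, pass-S 0
  after 6 — PE[1][1] acc=0, pass-E 0, pass-S 0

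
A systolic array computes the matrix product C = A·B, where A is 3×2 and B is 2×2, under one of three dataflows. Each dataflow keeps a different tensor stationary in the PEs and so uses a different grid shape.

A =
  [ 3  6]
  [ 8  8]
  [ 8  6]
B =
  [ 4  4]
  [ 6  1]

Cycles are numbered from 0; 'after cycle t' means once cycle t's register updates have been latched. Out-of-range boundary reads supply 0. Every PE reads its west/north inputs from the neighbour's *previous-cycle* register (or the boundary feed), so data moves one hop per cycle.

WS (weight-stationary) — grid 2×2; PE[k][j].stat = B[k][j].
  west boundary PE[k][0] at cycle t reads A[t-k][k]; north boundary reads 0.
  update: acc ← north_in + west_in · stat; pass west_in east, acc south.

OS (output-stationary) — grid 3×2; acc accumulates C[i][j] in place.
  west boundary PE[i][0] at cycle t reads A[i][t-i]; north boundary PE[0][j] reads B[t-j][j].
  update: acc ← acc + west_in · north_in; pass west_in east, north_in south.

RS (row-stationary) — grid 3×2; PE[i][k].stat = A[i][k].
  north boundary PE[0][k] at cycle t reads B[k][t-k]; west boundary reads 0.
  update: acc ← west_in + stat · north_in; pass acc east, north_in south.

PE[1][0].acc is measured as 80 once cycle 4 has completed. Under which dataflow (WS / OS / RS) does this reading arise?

WS (2×2 grid), PE[1][0]:
  t=0 PE[1][0]: acc=0 h=0 v=0
  t=1 PE[1][0]: acc=48 h=6 v=48
  t=2 PE[1][0]: acc=80 h=8 v=80
  t=3 PE[1][0]: acc=68 h=6 v=68
  t=4 PE[1][0]: acc=0 h=0 v=0
OS (3×2 grid), PE[1][0]:
  t=0 PE[1][0]: acc=0 h=0 v=0
  t=1 PE[1][0]: acc=32 h=8 v=4
  t=2 PE[1][0]: acc=80 h=8 v=6
  t=3 PE[1][0]: acc=80 h=0 v=0
  t=4 PE[1][0]: acc=80 h=0 v=0
RS (3×2 grid), PE[1][0]:
  t=0 PE[1][0]: acc=0 h=0 v=0
  t=1 PE[1][0]: acc=32 h=32 v=4
  t=2 PE[1][0]: acc=32 h=32 v=4
  t=3 PE[1][0]: acc=0 h=0 v=0
  t=4 PE[1][0]: acc=0 h=0 v=0

dataflow = OS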